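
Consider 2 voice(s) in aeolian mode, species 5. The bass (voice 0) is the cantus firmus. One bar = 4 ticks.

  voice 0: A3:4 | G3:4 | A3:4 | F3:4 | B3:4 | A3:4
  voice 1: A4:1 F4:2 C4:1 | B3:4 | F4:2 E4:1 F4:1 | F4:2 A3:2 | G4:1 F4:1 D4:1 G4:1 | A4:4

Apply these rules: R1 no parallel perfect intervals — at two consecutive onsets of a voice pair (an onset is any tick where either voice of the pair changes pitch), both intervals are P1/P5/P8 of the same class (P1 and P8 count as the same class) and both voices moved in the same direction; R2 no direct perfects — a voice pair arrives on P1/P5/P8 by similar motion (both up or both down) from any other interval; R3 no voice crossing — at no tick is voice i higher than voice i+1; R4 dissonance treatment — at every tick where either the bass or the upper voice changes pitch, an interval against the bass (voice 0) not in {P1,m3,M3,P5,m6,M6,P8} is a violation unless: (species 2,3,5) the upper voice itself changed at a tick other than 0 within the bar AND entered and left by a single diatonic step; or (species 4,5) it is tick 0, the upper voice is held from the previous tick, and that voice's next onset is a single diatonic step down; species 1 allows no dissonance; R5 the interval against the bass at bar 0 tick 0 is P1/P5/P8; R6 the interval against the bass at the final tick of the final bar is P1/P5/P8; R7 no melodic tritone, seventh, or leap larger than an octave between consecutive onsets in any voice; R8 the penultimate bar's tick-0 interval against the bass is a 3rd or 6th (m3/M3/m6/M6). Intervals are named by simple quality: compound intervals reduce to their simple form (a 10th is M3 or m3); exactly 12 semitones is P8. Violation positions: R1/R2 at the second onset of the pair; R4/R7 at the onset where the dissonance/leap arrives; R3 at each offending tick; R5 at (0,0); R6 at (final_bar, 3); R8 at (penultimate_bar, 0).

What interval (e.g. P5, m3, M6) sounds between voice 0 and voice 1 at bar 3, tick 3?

M3

voice 0=F3 voice 1=A3 -> M3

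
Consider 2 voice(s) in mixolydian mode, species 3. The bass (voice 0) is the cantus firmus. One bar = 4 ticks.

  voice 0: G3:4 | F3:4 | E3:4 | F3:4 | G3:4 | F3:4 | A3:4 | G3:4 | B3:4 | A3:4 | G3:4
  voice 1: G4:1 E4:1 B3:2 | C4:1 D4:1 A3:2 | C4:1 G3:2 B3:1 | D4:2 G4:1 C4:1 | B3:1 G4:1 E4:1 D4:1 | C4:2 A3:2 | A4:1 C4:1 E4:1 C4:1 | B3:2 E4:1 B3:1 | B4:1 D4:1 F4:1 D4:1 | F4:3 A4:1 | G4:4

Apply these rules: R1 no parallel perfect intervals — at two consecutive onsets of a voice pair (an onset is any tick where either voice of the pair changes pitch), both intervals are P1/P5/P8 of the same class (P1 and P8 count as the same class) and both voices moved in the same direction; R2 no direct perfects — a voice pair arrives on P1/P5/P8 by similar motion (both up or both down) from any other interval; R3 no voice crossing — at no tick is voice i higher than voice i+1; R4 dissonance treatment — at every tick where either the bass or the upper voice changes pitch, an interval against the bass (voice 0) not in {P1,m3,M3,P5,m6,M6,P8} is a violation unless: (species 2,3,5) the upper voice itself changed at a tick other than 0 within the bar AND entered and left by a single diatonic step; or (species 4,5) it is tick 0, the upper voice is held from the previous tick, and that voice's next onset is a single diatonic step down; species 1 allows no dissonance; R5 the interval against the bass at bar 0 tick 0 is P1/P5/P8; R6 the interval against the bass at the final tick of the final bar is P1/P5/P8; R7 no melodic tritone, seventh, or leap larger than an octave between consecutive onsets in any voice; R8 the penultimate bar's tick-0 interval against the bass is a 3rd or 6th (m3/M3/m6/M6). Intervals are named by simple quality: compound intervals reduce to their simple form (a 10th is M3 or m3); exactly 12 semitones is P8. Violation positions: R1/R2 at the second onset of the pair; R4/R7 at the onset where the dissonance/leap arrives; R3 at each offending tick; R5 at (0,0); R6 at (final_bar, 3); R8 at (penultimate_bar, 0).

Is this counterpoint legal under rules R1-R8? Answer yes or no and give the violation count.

No (6 violations)

bar 0: v0=G3 v1=G4 (P8)
bar 1: v0=F3 v1=C4 (P5)
bar 2: v0=E3 v1=C4 (m6)
bar 3: v0=F3 v1=D4 (M6)
bar 4: v0=G3 v1=B3 (M3)
bar 5: v0=F3 v1=C4 (P5)
bar 6: v0=A3 v1=A4 (P8)
bar 7: v0=G3 v1=B3 (M3)
bar 8: v0=B3 v1=B4 (P8)
bar 9: v0=A3 v1=F4 (m6)
bar 10: v0=G3 v1=G4 (P8)
  R4 @ bar3.2: F3/G4 M2 untreated
  R1 @ bar5.0: G3/D4 P5 -> F3/C4 P5 similar
  R2 @ bar6.0: F3/A3 M3 -> A3/A4 P8 similar
  R2 @ bar8.0: G3/B3 M3 -> B3/B4 P8 similar
  R4 @ bar8.2: B3/F4 TT untreated
  R1 @ bar10.0: A3/A4 P8 -> G3/G4 P8 similar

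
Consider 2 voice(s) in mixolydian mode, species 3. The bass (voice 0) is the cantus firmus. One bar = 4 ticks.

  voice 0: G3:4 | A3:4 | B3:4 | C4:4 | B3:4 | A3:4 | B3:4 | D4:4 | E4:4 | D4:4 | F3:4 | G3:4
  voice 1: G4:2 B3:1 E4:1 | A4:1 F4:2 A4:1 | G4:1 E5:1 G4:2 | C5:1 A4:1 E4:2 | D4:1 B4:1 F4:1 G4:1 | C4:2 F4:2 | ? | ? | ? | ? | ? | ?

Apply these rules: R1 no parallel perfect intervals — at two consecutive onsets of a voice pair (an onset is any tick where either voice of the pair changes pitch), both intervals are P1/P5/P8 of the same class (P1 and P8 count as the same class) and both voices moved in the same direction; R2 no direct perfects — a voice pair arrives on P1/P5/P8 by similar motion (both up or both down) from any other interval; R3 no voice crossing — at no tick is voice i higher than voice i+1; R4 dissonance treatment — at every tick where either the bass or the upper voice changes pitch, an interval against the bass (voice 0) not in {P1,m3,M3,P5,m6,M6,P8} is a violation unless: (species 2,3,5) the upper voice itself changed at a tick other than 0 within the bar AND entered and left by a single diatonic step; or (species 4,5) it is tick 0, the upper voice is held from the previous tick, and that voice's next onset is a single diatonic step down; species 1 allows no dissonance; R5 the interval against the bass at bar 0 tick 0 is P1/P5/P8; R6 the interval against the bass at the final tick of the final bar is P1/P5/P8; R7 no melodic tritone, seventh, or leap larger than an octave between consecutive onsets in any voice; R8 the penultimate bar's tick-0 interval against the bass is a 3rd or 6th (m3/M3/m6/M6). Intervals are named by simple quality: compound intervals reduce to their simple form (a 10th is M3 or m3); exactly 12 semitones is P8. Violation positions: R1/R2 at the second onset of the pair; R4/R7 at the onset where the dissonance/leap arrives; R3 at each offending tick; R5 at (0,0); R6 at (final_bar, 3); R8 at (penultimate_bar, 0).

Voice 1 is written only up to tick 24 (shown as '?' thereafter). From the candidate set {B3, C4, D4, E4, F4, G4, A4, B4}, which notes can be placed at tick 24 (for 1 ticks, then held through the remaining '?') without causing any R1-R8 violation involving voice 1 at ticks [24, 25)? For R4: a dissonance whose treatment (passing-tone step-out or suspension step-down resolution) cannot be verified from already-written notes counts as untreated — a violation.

{D4, G4}

B3: violates R7
C4: violates R4
D4: legal
E4: violates R4
F4: violates R4
G4: legal
A4: violates R4
B4: violates R2,R7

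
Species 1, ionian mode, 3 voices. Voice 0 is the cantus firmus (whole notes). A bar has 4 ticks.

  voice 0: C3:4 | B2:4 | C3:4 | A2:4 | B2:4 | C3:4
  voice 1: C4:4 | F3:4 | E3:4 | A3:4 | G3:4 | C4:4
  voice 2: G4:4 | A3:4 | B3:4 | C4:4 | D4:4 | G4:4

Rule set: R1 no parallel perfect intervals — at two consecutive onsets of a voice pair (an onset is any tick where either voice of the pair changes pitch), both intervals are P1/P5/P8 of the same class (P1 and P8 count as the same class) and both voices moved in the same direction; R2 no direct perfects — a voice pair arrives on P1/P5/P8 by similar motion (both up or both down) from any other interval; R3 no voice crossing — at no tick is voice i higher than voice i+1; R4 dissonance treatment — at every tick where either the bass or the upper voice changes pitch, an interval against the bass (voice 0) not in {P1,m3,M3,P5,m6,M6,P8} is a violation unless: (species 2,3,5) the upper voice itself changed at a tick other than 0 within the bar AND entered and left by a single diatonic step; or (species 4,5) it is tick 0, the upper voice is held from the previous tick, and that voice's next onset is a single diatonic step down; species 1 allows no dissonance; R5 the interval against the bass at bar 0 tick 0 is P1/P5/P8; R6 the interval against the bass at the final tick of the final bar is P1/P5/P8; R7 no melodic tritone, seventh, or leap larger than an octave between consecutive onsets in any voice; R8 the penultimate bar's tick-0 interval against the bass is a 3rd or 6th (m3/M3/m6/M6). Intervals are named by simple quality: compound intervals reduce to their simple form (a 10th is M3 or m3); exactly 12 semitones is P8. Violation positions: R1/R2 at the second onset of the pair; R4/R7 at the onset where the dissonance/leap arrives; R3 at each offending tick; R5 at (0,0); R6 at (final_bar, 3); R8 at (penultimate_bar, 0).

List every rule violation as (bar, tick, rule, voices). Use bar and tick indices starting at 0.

(1, 0, R4, (0, 1))
(1, 0, R4, (0, 2))
(1, 0, R7, (2,))
(2, 0, R4, (0, 2))
(5, 0, R1, (1, 2))
(5, 0, R2, (0, 1))
(5, 0, R2, (0, 2))

bar 0: v0=C3 v1=C4 v2=G4 downbeat P5
bar 1: v0=B2 v1=F3 v2=A3 downbeat m7
bar 2: v0=C3 v1=E3 v2=B3 downbeat M7
bar 3: v0=A2 v1=A3 v2=C4 downbeat m3
bar 4: v0=B2 v1=G3 v2=D4 downbeat m3
bar 5: v0=C3 v1=C4 v2=G4 downbeat P5
  -> R4 @ bar 1 tick 0 v(0, 1): B2/F3 TT untreated
  -> R4 @ bar 1 tick 0 v(0, 2): B2/A3 m7 untreated
  -> R7 @ bar 1 tick 0 v(2,): G4->A3 leap 10st
  -> R4 @ bar 2 tick 0 v(0, 2): C3/B3 M7 untreated
  -> R1 @ bar 5 tick 0 v(1, 2): G3/D4 P5 -> C4/G4 P5 similar
  -> R2 @ bar 5 tick 0 v(0, 1): B2/G3 m6 -> C3/C4 P8 similar
  -> R2 @ bar 5 tick 0 v(0, 2): B2/D4 m3 -> C3/G4 P5 similar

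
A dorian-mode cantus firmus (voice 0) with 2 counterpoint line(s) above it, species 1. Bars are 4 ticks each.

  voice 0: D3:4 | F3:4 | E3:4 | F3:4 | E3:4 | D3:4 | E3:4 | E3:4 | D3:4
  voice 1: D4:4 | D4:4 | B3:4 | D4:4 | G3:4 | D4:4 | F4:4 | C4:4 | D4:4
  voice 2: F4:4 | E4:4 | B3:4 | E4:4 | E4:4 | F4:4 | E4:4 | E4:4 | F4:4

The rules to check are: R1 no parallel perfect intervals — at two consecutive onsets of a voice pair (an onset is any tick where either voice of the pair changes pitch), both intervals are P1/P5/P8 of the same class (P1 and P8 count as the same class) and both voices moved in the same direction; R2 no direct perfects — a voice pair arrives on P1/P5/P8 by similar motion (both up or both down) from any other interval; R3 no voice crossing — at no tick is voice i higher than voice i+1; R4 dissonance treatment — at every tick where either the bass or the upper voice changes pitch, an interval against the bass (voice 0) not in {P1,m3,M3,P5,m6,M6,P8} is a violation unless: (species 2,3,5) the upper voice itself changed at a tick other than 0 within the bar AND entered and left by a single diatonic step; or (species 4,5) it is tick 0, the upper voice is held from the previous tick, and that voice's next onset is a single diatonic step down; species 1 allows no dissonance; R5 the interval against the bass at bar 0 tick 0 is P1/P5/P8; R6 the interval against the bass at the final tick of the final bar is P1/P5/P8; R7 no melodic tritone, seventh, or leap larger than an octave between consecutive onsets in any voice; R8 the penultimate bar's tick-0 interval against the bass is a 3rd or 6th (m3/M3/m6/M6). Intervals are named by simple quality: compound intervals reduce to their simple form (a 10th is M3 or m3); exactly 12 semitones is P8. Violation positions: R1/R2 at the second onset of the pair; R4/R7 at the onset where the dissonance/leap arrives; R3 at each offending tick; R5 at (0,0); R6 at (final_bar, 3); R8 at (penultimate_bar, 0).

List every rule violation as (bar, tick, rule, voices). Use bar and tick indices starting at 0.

(0, 0, R5, (0, 2))
(1, 0, R4, (0, 2))
(2, 0, R2, (0, 1))
(2, 0, R2, (0, 2))
(2, 0, R2, (1, 2))
(3, 0, R4, (0, 2))
(6, 0, R3, (1, 2))
(6, 0, R4, (0, 1))
(6, 1, R3, (1, 2))
(6, 2, R3, (1, 2))
(6, 3, R3, (1, 2))
(7, 0, R8, (0, 2))
(8, 3, R6, (0, 2))

bar 0: v0=D3 v1=D4 v2=F4 downbeat m3
bar 1: v0=F3 v1=D4 v2=E4 downbeat M7
bar 2: v0=E3 v1=B3 v2=B3 downbeat P5
bar 3: v0=F3 v1=D4 v2=E4 downbeat M7
bar 4: v0=E3 v1=G3 v2=E4 downbeat P8
bar 5: v0=D3 v1=D4 v2=F4 downbeat m3
bar 6: v0=E3 v1=F4 v2=E4 downbeat P8
bar 7: v0=E3 v1=C4 v2=E4 downbeat P8
bar 8: v0=D3 v1=D4 v2=F4 downbeat m3
  -> R5 @ bar 0 tick 0 v(0, 2): opens on m3
  -> R4 @ bar 1 tick 0 v(0, 2): F3/E4 M7 untreated
  -> R2 @ bar 2 tick 0 v(0, 1): F3/D4 M6 -> E3/B3 P5 similar
  -> R2 @ bar 2 tick 0 v(0, 2): F3/E4 M7 -> E3/B3 P5 similar
  -> R2 @ bar 2 tick 0 v(1, 2): D4/E4 M2 -> B3/B3 P1 similar
  -> R4 @ bar 3 tick 0 v(0, 2): F3/E4 M7 untreated
  -> R3 @ bar 6 tick 0 v(1, 2): F4 above E4
  -> R4 @ bar 6 tick 0 v(0, 1): E3/F4 m2 untreated
  -> R3 @ bar 6 tick 1 v(1, 2): F4 above E4
  -> R3 @ bar 6 tick 2 v(1, 2): F4 above E4
  -> R3 @ bar 6 tick 3 v(1, 2): F4 above E4
  -> R8 @ bar 7 tick 0 v(0, 2): penult P8 not 3rd/6th
  -> R6 @ bar 8 tick 3 v(0, 2): closes on m3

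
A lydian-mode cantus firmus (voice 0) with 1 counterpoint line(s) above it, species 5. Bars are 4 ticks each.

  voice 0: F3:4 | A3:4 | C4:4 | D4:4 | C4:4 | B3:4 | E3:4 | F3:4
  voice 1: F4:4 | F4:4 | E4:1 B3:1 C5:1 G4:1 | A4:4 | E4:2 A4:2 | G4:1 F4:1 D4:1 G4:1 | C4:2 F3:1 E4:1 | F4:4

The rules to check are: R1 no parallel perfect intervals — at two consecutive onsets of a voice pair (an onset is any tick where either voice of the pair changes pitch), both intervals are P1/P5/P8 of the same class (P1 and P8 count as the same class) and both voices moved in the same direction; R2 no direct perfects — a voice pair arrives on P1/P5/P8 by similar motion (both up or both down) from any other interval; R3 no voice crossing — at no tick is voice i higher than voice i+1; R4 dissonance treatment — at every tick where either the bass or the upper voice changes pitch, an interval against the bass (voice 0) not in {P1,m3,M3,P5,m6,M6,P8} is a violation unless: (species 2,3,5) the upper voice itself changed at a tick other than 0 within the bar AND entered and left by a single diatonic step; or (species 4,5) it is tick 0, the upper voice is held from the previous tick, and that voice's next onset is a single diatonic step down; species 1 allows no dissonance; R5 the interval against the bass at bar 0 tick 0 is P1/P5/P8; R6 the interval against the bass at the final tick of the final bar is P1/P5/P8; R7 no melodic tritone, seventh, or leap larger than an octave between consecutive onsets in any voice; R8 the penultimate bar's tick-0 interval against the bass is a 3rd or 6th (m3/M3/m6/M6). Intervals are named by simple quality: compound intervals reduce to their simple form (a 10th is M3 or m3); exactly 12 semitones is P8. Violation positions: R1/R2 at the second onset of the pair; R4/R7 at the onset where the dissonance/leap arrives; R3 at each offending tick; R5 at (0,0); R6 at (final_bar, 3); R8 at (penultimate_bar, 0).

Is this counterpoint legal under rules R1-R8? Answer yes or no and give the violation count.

No (8 violations)

bar 0: v0=F3 v1=F4 (P8)
bar 1: v0=A3 v1=F4 (m6)
bar 2: v0=C4 v1=E4 (M3)
bar 3: v0=D4 v1=A4 (P5)
bar 4: v0=C4 v1=E4 (M3)
bar 5: v0=B3 v1=G4 (m6)
bar 6: v0=E3 v1=C4 (m6)
bar 7: v0=F3 v1=F4 (P8)
  R3 @ bar2.1: C4 above B3
  R4 @ bar2.1: C4/B3 m2 untreated
  R7 @ bar2.2: B3->C5 leap 13st
  R1 @ bar3.0: C4/G4 P5 -> D4/A4 P5 similar
  R4 @ bar5.1: B3/F4 TT untreated
  R4 @ bar6.2: E3/F3 m2 untreated
  R7 @ bar6.3: F3->E4 leap 11st
  R1 @ bar7.0: E3/E4 P8 -> F3/F4 P8 similar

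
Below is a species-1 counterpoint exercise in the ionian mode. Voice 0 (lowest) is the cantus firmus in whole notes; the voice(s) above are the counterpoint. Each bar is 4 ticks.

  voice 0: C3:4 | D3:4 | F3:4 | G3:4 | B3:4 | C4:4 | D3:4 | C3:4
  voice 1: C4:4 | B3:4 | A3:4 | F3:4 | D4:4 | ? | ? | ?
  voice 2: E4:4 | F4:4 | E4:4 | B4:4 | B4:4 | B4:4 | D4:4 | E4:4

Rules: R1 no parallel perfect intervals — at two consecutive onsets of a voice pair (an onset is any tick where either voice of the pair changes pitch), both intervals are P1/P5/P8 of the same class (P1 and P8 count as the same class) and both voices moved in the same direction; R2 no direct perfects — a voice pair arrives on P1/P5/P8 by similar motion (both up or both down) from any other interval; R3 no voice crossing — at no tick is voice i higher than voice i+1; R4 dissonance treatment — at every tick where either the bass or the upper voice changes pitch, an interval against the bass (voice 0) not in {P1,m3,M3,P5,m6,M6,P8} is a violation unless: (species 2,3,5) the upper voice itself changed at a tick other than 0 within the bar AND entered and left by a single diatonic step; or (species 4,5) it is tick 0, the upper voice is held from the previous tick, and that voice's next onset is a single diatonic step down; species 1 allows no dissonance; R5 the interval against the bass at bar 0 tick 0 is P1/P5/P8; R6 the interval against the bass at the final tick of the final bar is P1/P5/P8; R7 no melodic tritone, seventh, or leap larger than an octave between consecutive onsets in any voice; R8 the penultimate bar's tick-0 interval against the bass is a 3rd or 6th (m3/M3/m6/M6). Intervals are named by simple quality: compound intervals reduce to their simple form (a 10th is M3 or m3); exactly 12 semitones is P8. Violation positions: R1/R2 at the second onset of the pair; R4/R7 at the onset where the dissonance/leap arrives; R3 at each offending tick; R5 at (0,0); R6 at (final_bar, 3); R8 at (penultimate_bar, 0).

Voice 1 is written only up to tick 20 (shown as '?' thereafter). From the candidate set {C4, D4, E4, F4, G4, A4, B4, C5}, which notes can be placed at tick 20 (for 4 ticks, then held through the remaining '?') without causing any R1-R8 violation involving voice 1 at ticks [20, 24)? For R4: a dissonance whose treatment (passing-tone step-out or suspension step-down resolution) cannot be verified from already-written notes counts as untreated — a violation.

C4: legal
D4: violates R4
E4: legal
F4: violates R4
G4: violates R2
A4: legal
B4: violates R4
C5: violates R2,R3,R7

{A4, C4, E4}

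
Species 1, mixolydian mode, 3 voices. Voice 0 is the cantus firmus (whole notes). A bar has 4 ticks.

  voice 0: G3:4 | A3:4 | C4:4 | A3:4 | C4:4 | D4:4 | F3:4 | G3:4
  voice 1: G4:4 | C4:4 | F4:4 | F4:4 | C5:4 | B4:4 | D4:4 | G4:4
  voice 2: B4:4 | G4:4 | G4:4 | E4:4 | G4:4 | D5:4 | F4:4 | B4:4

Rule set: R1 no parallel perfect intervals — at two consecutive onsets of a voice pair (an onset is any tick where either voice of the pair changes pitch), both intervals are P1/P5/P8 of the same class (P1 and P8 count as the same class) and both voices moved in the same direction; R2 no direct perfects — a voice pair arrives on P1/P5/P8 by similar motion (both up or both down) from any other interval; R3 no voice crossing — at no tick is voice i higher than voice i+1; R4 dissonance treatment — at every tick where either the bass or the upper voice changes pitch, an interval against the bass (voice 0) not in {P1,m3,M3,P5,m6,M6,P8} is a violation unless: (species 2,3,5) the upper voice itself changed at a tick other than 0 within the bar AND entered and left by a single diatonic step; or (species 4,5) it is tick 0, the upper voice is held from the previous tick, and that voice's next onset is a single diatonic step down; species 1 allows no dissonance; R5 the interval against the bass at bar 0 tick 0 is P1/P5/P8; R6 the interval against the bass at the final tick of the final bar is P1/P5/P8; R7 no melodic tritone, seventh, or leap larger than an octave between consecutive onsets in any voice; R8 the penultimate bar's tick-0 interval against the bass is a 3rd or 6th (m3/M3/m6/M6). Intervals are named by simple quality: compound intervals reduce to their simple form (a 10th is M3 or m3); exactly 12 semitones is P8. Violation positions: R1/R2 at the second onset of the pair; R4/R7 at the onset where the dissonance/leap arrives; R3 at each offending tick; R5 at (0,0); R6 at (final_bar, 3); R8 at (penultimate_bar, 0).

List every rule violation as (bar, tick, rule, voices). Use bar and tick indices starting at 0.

(0, 0, R5, (0, 2))
(1, 0, R2, (1, 2))
(1, 0, R4, (0, 2))
(2, 0, R4, (0, 1))
(3, 0, R1, (0, 2))
(3, 0, R3, (1, 2))
(3, 1, R3, (1, 2))
(3, 2, R3, (1, 2))
(3, 3, R3, (1, 2))
(4, 0, R1, (0, 2))
(4, 0, R2, (0, 1))
(4, 0, R3, (1, 2))
(4, 1, R3, (1, 2))
(4, 2, R3, (1, 2))
(4, 3, R3, (1, 2))
(5, 0, R2, (0, 2))
(6, 0, R1, (0, 2))
(6, 0, R8, (0, 2))
(7, 0, R2, (0, 1))
(7, 0, R7, (2,))
(7, 3, R6, (0, 2))

bar 0: v0=G3 v1=G4 v2=B4 downbeat M3
bar 1: v0=A3 v1=C4 v2=G4 downbeat m7
bar 2: v0=C4 v1=F4 v2=G4 downbeat P5
bar 3: v0=A3 v1=F4 v2=E4 downbeat P5
bar 4: v0=C4 v1=C5 v2=G4 downbeat P5
bar 5: v0=D4 v1=B4 v2=D5 downbeat P8
bar 6: v0=F3 v1=D4 v2=F4 downbeat P8
bar 7: v0=G3 v1=G4 v2=B4 downbeat M3
  -> R5 @ bar 0 tick 0 v(0, 2): opens on M3
  -> R2 @ bar 1 tick 0 v(1, 2): G4/B4 M3 -> C4/G4 P5 similar
  -> R4 @ bar 1 tick 0 v(0, 2): A3/G4 m7 untreated
  -> R4 @ bar 2 tick 0 v(0, 1): C4/F4 P4 untreated
  -> R1 @ bar 3 tick 0 v(0, 2): C4/G4 P5 -> A3/E4 P5 similar
  -> R3 @ bar 3 tick 0 v(1, 2): F4 above E4
  -> R3 @ bar 3 tick 1 v(1, 2): F4 above E4
  -> R3 @ bar 3 tick 2 v(1, 2): F4 above E4
  -> R3 @ bar 3 tick 3 v(1, 2): F4 above E4
  -> R1 @ bar 4 tick 0 v(0, 2): A3/E4 P5 -> C4/G4 P5 similar
  -> R2 @ bar 4 tick 0 v(0, 1): A3/F4 m6 -> C4/C5 P8 similar
  -> R3 @ bar 4 tick 0 v(1, 2): C5 above G4
  -> R3 @ bar 4 tick 1 v(1, 2): C5 above G4
  -> R3 @ bar 4 tick 2 v(1, 2): C5 above G4
  -> R3 @ bar 4 tick 3 v(1, 2): C5 above G4
  -> R2 @ bar 5 tick 0 v(0, 2): C4/G4 P5 -> D4/D5 P8 similar
  -> R1 @ bar 6 tick 0 v(0, 2): D4/D5 P8 -> F3/F4 P8 similar
  -> R8 @ bar 6 tick 0 v(0, 2): penult P8 not 3rd/6th
  -> R2 @ bar 7 tick 0 v(0, 1): F3/D4 M6 -> G3/G4 P8 similar
  -> R7 @ bar 7 tick 0 v(2,): F4->B4 leap 6st
  -> R6 @ bar 7 tick 3 v(0, 2): closes on M3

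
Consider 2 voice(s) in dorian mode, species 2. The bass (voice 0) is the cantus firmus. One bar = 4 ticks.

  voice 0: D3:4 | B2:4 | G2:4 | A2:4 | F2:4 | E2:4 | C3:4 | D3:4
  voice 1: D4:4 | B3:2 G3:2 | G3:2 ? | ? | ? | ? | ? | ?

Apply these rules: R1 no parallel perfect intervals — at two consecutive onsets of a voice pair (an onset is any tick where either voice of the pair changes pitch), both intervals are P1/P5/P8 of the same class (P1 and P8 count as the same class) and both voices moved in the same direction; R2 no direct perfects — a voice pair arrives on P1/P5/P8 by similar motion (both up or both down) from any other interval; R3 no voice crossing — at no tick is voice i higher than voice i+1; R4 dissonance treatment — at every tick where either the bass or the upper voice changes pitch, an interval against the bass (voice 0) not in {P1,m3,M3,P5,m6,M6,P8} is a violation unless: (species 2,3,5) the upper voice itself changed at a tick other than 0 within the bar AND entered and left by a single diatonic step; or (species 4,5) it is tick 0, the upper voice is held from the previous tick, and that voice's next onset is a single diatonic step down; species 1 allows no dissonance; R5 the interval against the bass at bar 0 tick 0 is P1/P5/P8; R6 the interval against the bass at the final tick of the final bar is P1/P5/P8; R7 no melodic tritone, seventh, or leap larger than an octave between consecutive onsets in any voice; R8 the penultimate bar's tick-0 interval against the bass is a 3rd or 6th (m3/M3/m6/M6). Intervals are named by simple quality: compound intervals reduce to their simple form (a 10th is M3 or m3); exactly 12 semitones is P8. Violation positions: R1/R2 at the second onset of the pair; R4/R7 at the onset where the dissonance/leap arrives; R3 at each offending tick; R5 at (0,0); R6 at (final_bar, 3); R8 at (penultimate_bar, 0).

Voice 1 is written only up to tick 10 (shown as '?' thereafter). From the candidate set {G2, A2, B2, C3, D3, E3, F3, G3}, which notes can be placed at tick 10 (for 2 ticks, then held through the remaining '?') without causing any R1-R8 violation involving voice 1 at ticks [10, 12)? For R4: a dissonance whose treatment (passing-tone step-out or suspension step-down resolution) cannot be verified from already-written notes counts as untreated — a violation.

G2: legal
A2: violates R4,R7
B2: legal
C3: violates R4
D3: legal
E3: legal
F3: violates R4
G3: legal

{B2, D3, E3, G2, G3}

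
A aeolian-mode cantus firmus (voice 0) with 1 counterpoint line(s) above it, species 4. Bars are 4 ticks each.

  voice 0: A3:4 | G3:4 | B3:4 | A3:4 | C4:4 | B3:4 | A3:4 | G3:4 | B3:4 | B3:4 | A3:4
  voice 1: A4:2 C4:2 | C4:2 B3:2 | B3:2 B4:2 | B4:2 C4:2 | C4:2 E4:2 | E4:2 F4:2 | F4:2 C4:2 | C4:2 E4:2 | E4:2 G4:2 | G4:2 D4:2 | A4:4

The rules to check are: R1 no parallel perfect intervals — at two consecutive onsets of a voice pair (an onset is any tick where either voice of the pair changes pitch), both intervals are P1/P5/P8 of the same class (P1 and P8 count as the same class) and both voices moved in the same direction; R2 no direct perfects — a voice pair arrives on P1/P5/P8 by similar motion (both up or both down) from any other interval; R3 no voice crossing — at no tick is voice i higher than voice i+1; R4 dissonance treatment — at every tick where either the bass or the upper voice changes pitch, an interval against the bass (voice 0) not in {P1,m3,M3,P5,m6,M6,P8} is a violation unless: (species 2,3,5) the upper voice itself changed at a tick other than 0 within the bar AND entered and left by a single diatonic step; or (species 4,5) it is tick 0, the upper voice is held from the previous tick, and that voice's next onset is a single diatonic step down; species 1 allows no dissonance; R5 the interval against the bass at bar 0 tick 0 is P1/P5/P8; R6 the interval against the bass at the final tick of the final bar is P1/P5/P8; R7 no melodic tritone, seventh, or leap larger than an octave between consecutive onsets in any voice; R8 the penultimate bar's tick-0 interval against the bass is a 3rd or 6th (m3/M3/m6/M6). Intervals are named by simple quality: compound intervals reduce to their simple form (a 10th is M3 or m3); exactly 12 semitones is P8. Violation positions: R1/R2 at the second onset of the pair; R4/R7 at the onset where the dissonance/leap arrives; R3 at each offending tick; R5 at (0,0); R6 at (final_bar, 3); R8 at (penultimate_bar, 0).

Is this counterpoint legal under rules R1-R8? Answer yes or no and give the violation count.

bar 0: v0=A3 v1=A4 (P8)
bar 1: v0=G3 v1=C4 (P4)
bar 2: v0=B3 v1=B3 (P1)
bar 3: v0=A3 v1=B4 (M2)
bar 4: v0=C4 v1=C4 (P1)
bar 5: v0=B3 v1=E4 (P4)
bar 6: v0=A3 v1=F4 (m6)
bar 7: v0=G3 v1=C4 (P4)
bar 8: v0=B3 v1=E4 (P4)
bar 9: v0=B3 v1=G4 (m6)
bar 10: v0=A3 v1=A4 (P8)
  R4 @ bar3.0: A3/B4 M2 untreated
  R7 @ bar3.2: B4->C4 leap 11st
  R4 @ bar5.0: B3/E4 P4 untreated
  R4 @ bar5.2: B3/F4 TT untreated
  R4 @ bar7.0: G3/C4 P4 untreated
  R4 @ bar8.0: B3/E4 P4 untreated

No (6 violations)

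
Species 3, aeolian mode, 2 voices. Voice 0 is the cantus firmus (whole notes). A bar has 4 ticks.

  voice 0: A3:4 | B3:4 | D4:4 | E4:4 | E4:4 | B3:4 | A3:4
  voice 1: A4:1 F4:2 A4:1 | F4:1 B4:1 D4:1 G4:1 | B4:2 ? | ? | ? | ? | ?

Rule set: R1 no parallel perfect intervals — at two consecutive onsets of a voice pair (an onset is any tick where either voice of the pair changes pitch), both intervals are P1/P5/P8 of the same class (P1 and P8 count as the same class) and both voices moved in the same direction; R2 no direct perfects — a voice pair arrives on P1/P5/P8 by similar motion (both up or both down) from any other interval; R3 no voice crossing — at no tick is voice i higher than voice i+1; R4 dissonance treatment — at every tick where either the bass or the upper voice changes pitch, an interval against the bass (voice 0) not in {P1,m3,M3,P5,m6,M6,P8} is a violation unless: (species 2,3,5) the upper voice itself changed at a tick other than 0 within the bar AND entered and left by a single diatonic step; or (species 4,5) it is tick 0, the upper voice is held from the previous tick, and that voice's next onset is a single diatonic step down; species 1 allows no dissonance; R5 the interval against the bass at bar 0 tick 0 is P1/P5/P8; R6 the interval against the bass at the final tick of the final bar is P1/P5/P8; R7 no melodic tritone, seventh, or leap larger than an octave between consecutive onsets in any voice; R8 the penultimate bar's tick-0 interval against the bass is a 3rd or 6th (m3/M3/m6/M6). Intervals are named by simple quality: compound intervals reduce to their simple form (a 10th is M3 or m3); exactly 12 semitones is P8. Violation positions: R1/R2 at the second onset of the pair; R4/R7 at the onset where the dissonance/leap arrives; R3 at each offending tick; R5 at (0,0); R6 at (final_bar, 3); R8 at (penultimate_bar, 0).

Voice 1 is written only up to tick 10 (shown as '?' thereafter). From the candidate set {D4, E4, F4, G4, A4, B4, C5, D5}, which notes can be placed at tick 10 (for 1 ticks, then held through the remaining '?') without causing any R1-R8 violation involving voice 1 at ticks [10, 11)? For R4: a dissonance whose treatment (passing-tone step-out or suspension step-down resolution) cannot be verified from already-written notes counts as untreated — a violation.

{A4, B4, D4, D5}

D4: legal
E4: violates R4
F4: violates R7
G4: violates R4
A4: legal
B4: legal
C5: violates R4
D5: legal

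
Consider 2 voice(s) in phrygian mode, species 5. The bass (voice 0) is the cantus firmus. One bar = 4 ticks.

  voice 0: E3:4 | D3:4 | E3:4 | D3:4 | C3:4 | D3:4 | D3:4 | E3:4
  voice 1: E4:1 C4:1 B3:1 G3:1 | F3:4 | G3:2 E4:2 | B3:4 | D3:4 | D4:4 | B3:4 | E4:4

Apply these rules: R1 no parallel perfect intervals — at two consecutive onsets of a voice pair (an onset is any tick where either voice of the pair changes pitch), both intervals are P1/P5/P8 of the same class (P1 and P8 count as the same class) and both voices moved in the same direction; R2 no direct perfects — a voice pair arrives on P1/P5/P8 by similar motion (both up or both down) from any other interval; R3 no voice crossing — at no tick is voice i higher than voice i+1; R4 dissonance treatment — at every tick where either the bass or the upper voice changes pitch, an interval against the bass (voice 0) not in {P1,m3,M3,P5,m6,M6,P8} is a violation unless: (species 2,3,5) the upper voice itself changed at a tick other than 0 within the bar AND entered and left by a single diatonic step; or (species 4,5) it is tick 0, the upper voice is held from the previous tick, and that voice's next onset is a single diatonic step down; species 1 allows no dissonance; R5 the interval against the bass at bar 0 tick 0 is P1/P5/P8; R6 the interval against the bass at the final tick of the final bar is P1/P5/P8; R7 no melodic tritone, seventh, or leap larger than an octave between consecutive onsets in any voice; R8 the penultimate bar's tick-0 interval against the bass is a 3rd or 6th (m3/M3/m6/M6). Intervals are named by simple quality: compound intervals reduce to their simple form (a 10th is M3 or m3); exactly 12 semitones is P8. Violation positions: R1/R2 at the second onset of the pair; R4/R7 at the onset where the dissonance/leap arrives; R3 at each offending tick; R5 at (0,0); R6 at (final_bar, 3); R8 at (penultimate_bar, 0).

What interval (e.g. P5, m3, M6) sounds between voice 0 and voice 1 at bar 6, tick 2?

M6

voice 0=D3 voice 1=B3 -> M6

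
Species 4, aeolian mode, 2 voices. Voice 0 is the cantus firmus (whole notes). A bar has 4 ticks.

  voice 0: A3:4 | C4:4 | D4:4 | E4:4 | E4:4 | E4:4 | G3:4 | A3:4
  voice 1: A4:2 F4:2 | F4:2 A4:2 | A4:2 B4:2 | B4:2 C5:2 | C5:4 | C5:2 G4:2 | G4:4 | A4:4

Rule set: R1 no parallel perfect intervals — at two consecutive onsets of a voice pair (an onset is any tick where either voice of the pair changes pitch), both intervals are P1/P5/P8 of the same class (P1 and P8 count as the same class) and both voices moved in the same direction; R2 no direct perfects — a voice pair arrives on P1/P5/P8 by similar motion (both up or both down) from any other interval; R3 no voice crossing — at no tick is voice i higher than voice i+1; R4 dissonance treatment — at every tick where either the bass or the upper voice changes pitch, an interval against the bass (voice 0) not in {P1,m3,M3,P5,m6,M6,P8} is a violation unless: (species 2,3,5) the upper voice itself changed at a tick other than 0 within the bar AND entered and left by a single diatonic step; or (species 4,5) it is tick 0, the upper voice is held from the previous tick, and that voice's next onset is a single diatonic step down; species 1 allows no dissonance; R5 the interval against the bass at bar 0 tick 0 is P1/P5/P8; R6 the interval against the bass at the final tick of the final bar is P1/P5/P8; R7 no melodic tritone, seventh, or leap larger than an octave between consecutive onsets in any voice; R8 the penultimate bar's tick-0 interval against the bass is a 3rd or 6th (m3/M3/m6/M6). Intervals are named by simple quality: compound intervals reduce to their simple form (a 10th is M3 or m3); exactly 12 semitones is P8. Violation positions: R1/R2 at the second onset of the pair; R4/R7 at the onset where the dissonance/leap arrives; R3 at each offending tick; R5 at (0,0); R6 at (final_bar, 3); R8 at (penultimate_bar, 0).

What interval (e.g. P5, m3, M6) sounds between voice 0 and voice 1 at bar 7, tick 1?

voice 0=A3 voice 1=A4 -> P8

P8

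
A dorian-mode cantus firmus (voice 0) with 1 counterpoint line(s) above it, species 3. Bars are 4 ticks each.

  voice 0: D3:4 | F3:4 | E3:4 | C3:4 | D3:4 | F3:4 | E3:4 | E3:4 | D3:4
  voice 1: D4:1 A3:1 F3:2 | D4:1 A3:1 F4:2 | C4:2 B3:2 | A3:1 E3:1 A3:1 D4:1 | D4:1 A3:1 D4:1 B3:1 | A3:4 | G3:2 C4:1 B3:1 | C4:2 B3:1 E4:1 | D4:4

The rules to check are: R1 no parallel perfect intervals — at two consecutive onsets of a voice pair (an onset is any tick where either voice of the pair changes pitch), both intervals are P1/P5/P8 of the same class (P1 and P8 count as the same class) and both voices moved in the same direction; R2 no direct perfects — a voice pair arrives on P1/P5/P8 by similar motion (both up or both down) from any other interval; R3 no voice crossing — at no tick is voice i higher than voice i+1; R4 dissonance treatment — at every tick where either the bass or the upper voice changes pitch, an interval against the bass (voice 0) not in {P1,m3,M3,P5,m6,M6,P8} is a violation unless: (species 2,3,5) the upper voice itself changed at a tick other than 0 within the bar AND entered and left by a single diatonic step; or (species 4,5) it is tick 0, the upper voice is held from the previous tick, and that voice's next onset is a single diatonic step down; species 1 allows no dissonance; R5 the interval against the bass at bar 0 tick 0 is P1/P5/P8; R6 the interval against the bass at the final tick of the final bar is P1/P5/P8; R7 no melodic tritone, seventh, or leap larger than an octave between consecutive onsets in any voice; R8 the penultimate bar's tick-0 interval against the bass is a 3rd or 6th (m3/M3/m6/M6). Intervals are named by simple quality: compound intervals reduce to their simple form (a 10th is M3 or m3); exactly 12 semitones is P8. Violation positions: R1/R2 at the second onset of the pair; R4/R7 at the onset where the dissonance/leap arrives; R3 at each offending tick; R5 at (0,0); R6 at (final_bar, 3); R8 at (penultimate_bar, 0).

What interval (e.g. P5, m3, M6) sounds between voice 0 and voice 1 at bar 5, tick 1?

M3

voice 0=F3 voice 1=A3 -> M3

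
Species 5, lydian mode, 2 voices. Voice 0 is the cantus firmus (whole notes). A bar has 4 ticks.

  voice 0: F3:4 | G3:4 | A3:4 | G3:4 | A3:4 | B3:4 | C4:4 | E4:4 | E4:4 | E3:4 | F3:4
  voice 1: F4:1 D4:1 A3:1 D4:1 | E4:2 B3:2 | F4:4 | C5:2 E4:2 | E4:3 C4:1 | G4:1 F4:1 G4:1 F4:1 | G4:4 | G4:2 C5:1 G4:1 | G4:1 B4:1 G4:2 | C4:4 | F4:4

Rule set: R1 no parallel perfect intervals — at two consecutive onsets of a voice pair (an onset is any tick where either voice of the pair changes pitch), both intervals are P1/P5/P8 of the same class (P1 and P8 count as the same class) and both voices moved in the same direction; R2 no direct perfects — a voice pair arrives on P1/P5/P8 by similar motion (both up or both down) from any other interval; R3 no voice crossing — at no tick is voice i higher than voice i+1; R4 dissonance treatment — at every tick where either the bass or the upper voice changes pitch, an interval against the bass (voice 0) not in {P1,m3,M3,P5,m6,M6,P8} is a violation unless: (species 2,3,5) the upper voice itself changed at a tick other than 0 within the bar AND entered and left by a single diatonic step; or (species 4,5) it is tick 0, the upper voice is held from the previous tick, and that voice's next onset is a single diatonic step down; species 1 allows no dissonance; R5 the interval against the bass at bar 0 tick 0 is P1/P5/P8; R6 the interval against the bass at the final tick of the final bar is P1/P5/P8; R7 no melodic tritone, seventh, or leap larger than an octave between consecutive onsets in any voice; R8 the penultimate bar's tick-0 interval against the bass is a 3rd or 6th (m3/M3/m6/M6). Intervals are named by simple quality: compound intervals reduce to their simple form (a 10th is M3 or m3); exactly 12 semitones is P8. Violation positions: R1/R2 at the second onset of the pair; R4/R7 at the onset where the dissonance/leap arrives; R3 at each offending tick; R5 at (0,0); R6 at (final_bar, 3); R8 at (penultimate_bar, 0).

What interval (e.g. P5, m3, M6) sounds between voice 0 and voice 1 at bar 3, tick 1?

P4

voice 0=G3 voice 1=C5 -> P4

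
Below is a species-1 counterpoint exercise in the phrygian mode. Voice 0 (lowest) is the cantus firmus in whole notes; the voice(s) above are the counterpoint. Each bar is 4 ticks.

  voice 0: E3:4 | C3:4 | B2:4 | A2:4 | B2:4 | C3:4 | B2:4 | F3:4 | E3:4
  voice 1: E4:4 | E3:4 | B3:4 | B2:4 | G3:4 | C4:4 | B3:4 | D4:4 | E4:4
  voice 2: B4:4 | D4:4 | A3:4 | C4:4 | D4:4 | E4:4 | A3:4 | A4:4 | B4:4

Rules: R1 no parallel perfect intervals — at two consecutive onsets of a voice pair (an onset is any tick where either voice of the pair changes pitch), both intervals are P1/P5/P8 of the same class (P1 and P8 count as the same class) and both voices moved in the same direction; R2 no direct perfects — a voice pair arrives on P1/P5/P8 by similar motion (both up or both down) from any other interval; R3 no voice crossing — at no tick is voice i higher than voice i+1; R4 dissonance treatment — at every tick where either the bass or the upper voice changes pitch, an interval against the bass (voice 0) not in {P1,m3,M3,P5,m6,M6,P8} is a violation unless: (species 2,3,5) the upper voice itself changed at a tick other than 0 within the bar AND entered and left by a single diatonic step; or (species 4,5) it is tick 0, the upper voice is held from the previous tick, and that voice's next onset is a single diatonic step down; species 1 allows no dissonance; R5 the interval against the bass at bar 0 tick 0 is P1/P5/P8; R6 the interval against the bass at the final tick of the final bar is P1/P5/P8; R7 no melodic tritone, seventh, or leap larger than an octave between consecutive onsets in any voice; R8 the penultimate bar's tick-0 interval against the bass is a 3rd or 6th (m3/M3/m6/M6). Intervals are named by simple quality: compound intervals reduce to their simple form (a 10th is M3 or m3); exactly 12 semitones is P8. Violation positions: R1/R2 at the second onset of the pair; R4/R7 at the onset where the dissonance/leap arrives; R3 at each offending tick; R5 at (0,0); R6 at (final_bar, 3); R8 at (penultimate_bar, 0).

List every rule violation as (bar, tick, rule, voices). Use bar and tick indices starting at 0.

bar 0: v0=E3 v1=E4 v2=B4 downbeat P5
bar 1: v0=C3 v1=E3 v2=D4 downbeat M2
bar 2: v0=B2 v1=B3 v2=A3 downbeat m7
bar 3: v0=A2 v1=B2 v2=C4 downbeat m3
bar 4: v0=B2 v1=G3 v2=D4 downbeat m3
bar 5: v0=C3 v1=C4 v2=E4 downbeat M3
bar 6: v0=B2 v1=B3 v2=A3 downbeat m7
bar 7: v0=F3 v1=D4 v2=A4 downbeat M3
bar 8: v0=E3 v1=E4 v2=B4 downbeat P5
  -> R4 @ bar 1 tick 0 v(0, 2): C3/D4 M2 untreated
  -> R3 @ bar 2 tick 0 v(1, 2): B3 above A3
  -> R4 @ bar 2 tick 0 v(0, 2): B2/A3 m7 untreated
  -> R3 @ bar 2 tick 1 v(1, 2): B3 above A3
  -> R3 @ bar 2 tick 2 v(1, 2): B3 above A3
  -> R3 @ bar 2 tick 3 v(1, 2): B3 above A3
  -> R4 @ bar 3 tick 0 v(0, 1): A2/B2 M2 untreated
  -> R2 @ bar 4 tick 0 v(1, 2): B2/C4 m2 -> G3/D4 P5 similar
  -> R2 @ bar 5 tick 0 v(0, 1): B2/G3 m6 -> C3/C4 P8 similar
  -> R1 @ bar 6 tick 0 v(0, 1): C3/C4 P8 -> B2/B3 P8 similar
  -> R3 @ bar 6 tick 0 v(1, 2): B3 above A3
  -> R4 @ bar 6 tick 0 v(0, 2): B2/A3 m7 untreated
  -> R3 @ bar 6 tick 1 v(1, 2): B3 above A3
  -> R3 @ bar 6 tick 2 v(1, 2): B3 above A3
  -> R3 @ bar 6 tick 3 v(1, 2): B3 above A3
  -> R2 @ bar 7 tick 0 v(1, 2): B3/A3 M2 -> D4/A4 P5 similar
  -> R7 @ bar 7 tick 0 v(0,): B2->F3 leap 6st
  -> R1 @ bar 8 tick 0 v(1, 2): D4/A4 P5 -> E4/B4 P5 similar

(1, 0, R4, (0, 2))
(2, 0, R3, (1, 2))
(2, 0, R4, (0, 2))
(2, 1, R3, (1, 2))
(2, 2, R3, (1, 2))
(2, 3, R3, (1, 2))
(3, 0, R4, (0, 1))
(4, 0, R2, (1, 2))
(5, 0, R2, (0, 1))
(6, 0, R1, (0, 1))
(6, 0, R3, (1, 2))
(6, 0, R4, (0, 2))
(6, 1, R3, (1, 2))
(6, 2, R3, (1, 2))
(6, 3, R3, (1, 2))
(7, 0, R2, (1, 2))
(7, 0, R7, (0,))
(8, 0, R1, (1, 2))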